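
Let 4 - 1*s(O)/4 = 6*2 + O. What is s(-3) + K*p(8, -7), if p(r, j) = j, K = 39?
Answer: -293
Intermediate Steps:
s(O) = -32 - 4*O (s(O) = 16 - 4*(6*2 + O) = 16 - 4*(12 + O) = 16 + (-48 - 4*O) = -32 - 4*O)
s(-3) + K*p(8, -7) = (-32 - 4*(-3)) + 39*(-7) = (-32 + 12) - 273 = -20 - 273 = -293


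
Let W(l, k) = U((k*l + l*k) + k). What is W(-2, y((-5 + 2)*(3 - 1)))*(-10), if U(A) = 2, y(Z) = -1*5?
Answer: -20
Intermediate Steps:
y(Z) = -5
W(l, k) = 2
W(-2, y((-5 + 2)*(3 - 1)))*(-10) = 2*(-10) = -20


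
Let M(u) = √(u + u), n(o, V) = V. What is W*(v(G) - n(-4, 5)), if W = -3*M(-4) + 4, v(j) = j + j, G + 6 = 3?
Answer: -44 + 66*I*√2 ≈ -44.0 + 93.338*I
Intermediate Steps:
G = -3 (G = -6 + 3 = -3)
M(u) = √2*√u (M(u) = √(2*u) = √2*√u)
v(j) = 2*j
W = 4 - 6*I*√2 (W = -3*√2*√(-4) + 4 = -3*√2*2*I + 4 = -6*I*√2 + 4 = 4 - 6*I*√2 ≈ 4.0 - 8.4853*I)
W*(v(G) - n(-4, 5)) = (4 - 6*I*√2)*(2*(-3) - 1*5) = (4 - 6*I*√2)*(-6 - 5) = (4 - 6*I*√2)*(-11) = -44 + 66*I*√2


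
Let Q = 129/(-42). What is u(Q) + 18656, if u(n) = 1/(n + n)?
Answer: 802201/43 ≈ 18656.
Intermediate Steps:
Q = -43/14 (Q = 129*(-1/42) = -43/14 ≈ -3.0714)
u(n) = 1/(2*n)
u(Q) + 18656 = 1/(2*(-43/14)) + 18656 = (½)*(-14/43) + 18656 = -7/43 + 18656 = 802201/43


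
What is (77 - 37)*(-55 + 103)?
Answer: 1920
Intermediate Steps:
(77 - 37)*(-55 + 103) = 40*48 = 1920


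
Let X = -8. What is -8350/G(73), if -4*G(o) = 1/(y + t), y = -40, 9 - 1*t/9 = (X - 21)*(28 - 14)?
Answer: 123413000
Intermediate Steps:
t = 3735 (t = 81 - 9*(-8 - 21)*(28 - 14) = 81 - (-261)*14 = 81 - 9*(-406) = 81 + 3654 = 3735)
G(o) = -1/14780 (G(o) = -1/(4*(-40 + 3735)) = -1/4/3695 = -1/4*1/3695 = -1/14780)
-8350/G(73) = -8350/(-1/14780) = -8350*(-14780) = 123413000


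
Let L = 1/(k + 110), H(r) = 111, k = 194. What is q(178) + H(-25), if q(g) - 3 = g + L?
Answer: 88769/304 ≈ 292.00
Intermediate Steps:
L = 1/304 (L = 1/(194 + 110) = 1/304 ≈ 0.0032895)
q(g) = 913/304 + g (q(g) = 3 + (g + 1/304) = 3 + (1/304 + g) = 913/304 + g)
q(178) + H(-25) = (913/304 + 178) + 111 = 55025/304 + 111 = 88769/304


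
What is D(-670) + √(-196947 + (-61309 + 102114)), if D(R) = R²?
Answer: 448900 + I*√156142 ≈ 4.489e+5 + 395.15*I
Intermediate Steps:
D(-670) + √(-196947 + (-61309 + 102114)) = (-670)² + √(-196947 + (-61309 + 102114)) = 448900 + √(-196947 + 40805) = 448900 + √(-156142) = 448900 + I*√156142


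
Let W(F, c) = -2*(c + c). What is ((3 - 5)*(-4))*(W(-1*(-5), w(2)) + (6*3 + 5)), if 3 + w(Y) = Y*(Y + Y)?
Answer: 24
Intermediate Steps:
w(Y) = -3 + 2*Y**2 (w(Y) = -3 + Y*(Y + Y) = -3 + Y*(2*Y) = -3 + 2*Y**2)
W(F, c) = -4*c
((3 - 5)*(-4))*(W(-1*(-5), w(2)) + (6*3 + 5)) = ((3 - 5)*(-4))*(-4*(-3 + 2*2**2) + (6*3 + 5)) = (-2*(-4))*(-4*(-3 + 2*4) + (18 + 5)) = 8*(-4*(-3 + 8) + 23) = 8*(-4*5 + 23) = 8*(-20 + 23) = 8*3 = 24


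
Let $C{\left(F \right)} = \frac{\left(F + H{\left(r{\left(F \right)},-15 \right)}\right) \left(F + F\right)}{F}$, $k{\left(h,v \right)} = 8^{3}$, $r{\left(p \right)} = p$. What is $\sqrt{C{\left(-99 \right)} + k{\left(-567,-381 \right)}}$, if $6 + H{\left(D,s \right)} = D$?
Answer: $2 \sqrt{26} \approx 10.198$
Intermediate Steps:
$k{\left(h,v \right)} = 512$
$H{\left(D,s \right)} = -6 + D$
$C{\left(F \right)} = -12 + 4 F$ ($C{\left(F \right)} = \frac{\left(F + \left(-6 + F\right)\right) \left(F + F\right)}{F} = \frac{\left(-6 + 2 F\right) 2 F}{F} = \frac{2 F \left(-6 + 2 F\right)}{F} = -12 + 4 F$)
$\sqrt{C{\left(-99 \right)} + k{\left(-567,-381 \right)}} = \sqrt{\left(-12 + 4 \left(-99\right)\right) + 512} = \sqrt{\left(-12 - 396\right) + 512} = \sqrt{-408 + 512} = \sqrt{104} = 2 \sqrt{26}$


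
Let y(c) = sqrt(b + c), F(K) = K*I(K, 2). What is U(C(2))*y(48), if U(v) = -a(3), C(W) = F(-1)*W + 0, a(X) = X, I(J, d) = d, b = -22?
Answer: -3*sqrt(26) ≈ -15.297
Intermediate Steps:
F(K) = 2*K (F(K) = K*2 = 2*K)
y(c) = sqrt(-22 + c)
C(W) = -2*W (C(W) = (2*(-1))*W + 0 = -2*W + 0 = -2*W)
U(v) = -3 (U(v) = -1*3 = -3)
U(C(2))*y(48) = -3*sqrt(-22 + 48) = -3*sqrt(26)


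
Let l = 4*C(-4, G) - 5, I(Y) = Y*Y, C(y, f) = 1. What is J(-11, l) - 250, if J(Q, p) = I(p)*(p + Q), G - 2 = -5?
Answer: -262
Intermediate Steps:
G = -3 (G = 2 - 5 = -3)
I(Y) = Y²
l = -1 (l = 4*1 - 5 = 4 - 5 = -1)
J(Q, p) = p²*(Q + p) (J(Q, p) = p²*(p + Q) = p²*(Q + p))
J(-11, l) - 250 = (-1)²*(-11 - 1) - 250 = 1*(-12) - 250 = -12 - 250 = -262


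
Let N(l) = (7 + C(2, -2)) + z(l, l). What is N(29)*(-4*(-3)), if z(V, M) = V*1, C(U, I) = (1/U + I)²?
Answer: 459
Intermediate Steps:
C(U, I) = (I + 1/U)²
z(V, M) = V
N(l) = 37/4 + l (N(l) = (7 + (1 - 2*2)²/2²) + l = (7 + (1 - 4)²/4) + l = (7 + (¼)*(-3)²) + l = (7 + (¼)*9) + l = (7 + 9/4) + l = 37/4 + l)
N(29)*(-4*(-3)) = (37/4 + 29)*(-4*(-3)) = (153/4)*12 = 459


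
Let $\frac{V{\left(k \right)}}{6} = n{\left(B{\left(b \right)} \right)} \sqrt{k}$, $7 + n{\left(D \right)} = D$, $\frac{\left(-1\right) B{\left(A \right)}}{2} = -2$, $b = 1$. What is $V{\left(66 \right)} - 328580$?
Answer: $-328580 - 18 \sqrt{66} \approx -3.2873 \cdot 10^{5}$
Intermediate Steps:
$B{\left(A \right)} = 4$ ($B{\left(A \right)} = \left(-2\right) \left(-2\right) = 4$)
$n{\left(D \right)} = -7 + D$
$V{\left(k \right)} = - 18 \sqrt{k}$ ($V{\left(k \right)} = 6 \left(-7 + 4\right) \sqrt{k} = 6 \left(- 3 \sqrt{k}\right) = - 18 \sqrt{k}$)
$V{\left(66 \right)} - 328580 = - 18 \sqrt{66} - 328580 = -328580 - 18 \sqrt{66}$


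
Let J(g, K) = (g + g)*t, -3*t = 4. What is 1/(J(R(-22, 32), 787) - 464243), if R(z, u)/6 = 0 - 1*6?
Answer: -1/464147 ≈ -2.1545e-6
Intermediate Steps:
t = -4/3 (t = -⅓*4 = -4/3 ≈ -1.3333)
R(z, u) = -36 (R(z, u) = 6*(0 - 1*6) = 6*(0 - 6) = 6*(-6) = -36)
J(g, K) = -8*g/3 (J(g, K) = (g + g)*(-4/3) = (2*g)*(-4/3) = -8*g/3)
1/(J(R(-22, 32), 787) - 464243) = 1/(-8/3*(-36) - 464243) = 1/(96 - 464243) = 1/(-464147) = -1/464147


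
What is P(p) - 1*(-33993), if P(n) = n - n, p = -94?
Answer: 33993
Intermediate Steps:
P(n) = 0
P(p) - 1*(-33993) = 0 - 1*(-33993) = 0 + 33993 = 33993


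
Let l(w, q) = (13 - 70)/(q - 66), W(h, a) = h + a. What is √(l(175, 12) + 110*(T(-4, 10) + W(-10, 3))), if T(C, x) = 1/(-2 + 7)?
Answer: I*√26890/6 ≈ 27.33*I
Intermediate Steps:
W(h, a) = a + h
T(C, x) = ⅕ (T(C, x) = 1/5 = ⅕)
l(w, q) = -57/(-66 + q)
√(l(175, 12) + 110*(T(-4, 10) + W(-10, 3))) = √(-57/(-66 + 12) + 110*(⅕ + (3 - 10))) = √(-57/(-54) + 110*(⅕ - 7)) = √(-57*(-1/54) + 110*(-34/5)) = √(19/18 - 748) = √(-13445/18) = I*√26890/6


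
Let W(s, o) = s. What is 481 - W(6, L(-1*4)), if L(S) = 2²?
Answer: 475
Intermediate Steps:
L(S) = 4
481 - W(6, L(-1*4)) = 481 - 1*6 = 481 - 6 = 475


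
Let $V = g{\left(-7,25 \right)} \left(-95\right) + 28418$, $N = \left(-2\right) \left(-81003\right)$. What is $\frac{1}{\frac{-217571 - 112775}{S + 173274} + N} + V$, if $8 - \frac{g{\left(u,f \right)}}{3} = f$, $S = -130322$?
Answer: $\frac{115724494465105}{3479075683} \approx 33263.0$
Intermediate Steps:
$N = 162006$
$g{\left(u,f \right)} = 24 - 3 f$
$V = 33263$ ($V = \left(24 - 75\right) \left(-95\right) + 28418 = \left(-51\right) \left(-95\right) + 28418 = 4845 + 28418 = 33263$)
$\frac{1}{\frac{-217571 - 112775}{S + 173274} + N} + V = \frac{1}{\frac{-217571 - 112775}{-130322 + 173274} + 162006} + 33263 = \frac{1}{- \frac{330346}{42952} + 162006} + 33263 = \frac{1}{\left(-330346\right) \frac{1}{42952} + 162006} + 33263 = \frac{1}{- \frac{165173}{21476} + 162006} + 33263 = \frac{1}{\frac{3479075683}{21476}} + 33263 = \frac{21476}{3479075683} + 33263 = \frac{115724494465105}{3479075683}$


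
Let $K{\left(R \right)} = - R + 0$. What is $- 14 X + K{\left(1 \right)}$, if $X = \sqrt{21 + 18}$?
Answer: $-1 - 14 \sqrt{39} \approx -88.43$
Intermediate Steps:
$X = \sqrt{39} \approx 6.245$
$K{\left(R \right)} = - R$
$- 14 X + K{\left(1 \right)} = - 14 \sqrt{39} - 1 = -1 - 14 \sqrt{39}$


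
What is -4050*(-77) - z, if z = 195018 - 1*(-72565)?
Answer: 44267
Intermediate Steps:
z = 267583 (z = 195018 + 72565 = 267583)
-4050*(-77) - z = -4050*(-77) - 1*267583 = 311850 - 267583 = 44267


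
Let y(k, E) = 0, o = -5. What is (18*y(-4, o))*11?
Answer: 0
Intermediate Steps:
(18*y(-4, o))*11 = (18*0)*11 = 0*11 = 0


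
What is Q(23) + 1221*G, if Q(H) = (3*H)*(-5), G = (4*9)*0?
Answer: -345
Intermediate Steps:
G = 0 (G = 36*0 = 0)
Q(H) = -15*H
Q(23) + 1221*G = -15*23 + 1221*0 = -345 + 0 = -345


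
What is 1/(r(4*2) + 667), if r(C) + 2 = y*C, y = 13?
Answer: 1/769 ≈ 0.0013004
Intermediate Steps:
r(C) = -2 + 13*C
1/(r(4*2) + 667) = 1/((-2 + 13*(4*2)) + 667) = 1/((-2 + 13*8) + 667) = 1/((-2 + 104) + 667) = 1/(102 + 667) = 1/769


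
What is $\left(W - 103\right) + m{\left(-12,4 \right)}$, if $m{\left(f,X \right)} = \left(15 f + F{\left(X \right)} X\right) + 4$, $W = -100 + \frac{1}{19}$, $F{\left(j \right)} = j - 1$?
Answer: $- \frac{6972}{19} \approx -366.95$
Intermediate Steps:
$F{\left(j \right)} = -1 + j$
$W = - \frac{1899}{19}$ ($W = -100 + \frac{1}{19} = - \frac{1899}{19} \approx -99.947$)
$m{\left(f,X \right)} = 4 + 15 f + X \left(-1 + X\right)$ ($m{\left(f,X \right)} = \left(15 f + \left(-1 + X\right) X\right) + 4 = \left(15 f + X \left(-1 + X\right)\right) + 4 = 4 + 15 f + X \left(-1 + X\right)$)
$\left(W - 103\right) + m{\left(-12,4 \right)} = \left(- \frac{1899}{19} - 103\right) + \left(4 + 15 \left(-12\right) + 4 \left(-1 + 4\right)\right) = - \frac{3856}{19} + \left(4 - 180 + 4 \cdot 3\right) = - \frac{3856}{19} + \left(4 - 180 + 12\right) = - \frac{3856}{19} - 164 = - \frac{6972}{19}$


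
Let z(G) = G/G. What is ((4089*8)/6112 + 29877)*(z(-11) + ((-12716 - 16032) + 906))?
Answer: -635613287397/764 ≈ -8.3195e+8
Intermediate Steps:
z(G) = 1
((4089*8)/6112 + 29877)*(z(-11) + ((-12716 - 16032) + 906)) = ((4089*8)/6112 + 29877)*(1 + ((-12716 - 16032) + 906)) = (32712*(1/6112) + 29877)*(1 + (-28748 + 906)) = (4089/764 + 29877)*(1 - 27842) = (22830117/764)*(-27841) = -635613287397/764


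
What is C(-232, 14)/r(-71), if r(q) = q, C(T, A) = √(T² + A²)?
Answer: -2*√13505/71 ≈ -3.2735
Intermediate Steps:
C(T, A) = √(A² + T²)
C(-232, 14)/r(-71) = √(14² + (-232)²)/(-71) = √(196 + 53824)*(-1/71) = √54020*(-1/71) = (2*√13505)*(-1/71) = -2*√13505/71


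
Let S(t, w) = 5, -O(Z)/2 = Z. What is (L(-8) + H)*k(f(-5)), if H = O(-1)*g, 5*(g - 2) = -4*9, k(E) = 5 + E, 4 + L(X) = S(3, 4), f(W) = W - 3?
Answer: 141/5 ≈ 28.200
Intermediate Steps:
f(W) = -3 + W
O(Z) = -2*Z
L(X) = 1 (L(X) = -4 + 5 = 1)
g = -26/5 (g = 2 + (-4*9)/5 = 2 + (1/5)*(-36) = 2 - 36/5 = -26/5 ≈ -5.2000)
H = -52/5 (H = -2*(-1)*(-26/5) = 2*(-26/5) = -52/5 ≈ -10.400)
(L(-8) + H)*k(f(-5)) = (1 - 52/5)*(5 + (-3 - 5)) = -47*(5 - 8)/5 = -47/5*(-3) = 141/5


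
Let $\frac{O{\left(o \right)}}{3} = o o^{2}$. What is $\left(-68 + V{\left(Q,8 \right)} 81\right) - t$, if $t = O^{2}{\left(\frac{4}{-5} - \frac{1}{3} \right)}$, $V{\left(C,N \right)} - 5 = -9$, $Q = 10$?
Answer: $- \frac{520262569}{1265625} \approx -411.07$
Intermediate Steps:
$O{\left(o \right)} = 3 o^{3}$ ($O{\left(o \right)} = 3 o o^{2} = 3 o^{3}$)
$V{\left(C,N \right)} = -4$ ($V{\left(C,N \right)} = 5 - 9 = -4$)
$t = \frac{24137569}{1265625}$ ($t = \left(3 \left(\frac{4}{-5} - \frac{1}{3}\right)^{3}\right)^{2} = \left(3 \left(4 \left(- \frac{1}{5}\right) - \frac{1}{3}\right)^{3}\right)^{2} = \left(3 \left(- \frac{4}{5} - \frac{1}{3}\right)^{3}\right)^{2} = \left(3 \left(- \frac{17}{15}\right)^{3}\right)^{2} = \left(3 \left(- \frac{4913}{3375}\right)\right)^{2} = \left(- \frac{4913}{1125}\right)^{2} = \frac{24137569}{1265625} \approx 19.072$)
$\left(-68 + V{\left(Q,8 \right)} 81\right) - t = \left(-68 - 324\right) - \frac{24137569}{1265625} = -392 - \frac{24137569}{1265625} = - \frac{520262569}{1265625}$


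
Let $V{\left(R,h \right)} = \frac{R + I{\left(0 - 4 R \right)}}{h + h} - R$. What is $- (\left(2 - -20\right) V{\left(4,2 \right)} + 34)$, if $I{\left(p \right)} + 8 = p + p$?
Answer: $252$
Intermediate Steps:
$I{\left(p \right)} = -8 + 2 p$ ($I{\left(p \right)} = -8 + \left(p + p\right) = -8 + 2 p$)
$V{\left(R,h \right)} = - R + \frac{-8 - 7 R}{2 h}$ ($V{\left(R,h \right)} = \frac{R + \left(-8 + 2 \left(0 - 4 R\right)\right)}{h + h} - R = \frac{R + \left(-8 + 2 \left(- 4 R\right)\right)}{2 h} - R = \left(R - \left(8 + 8 R\right)\right) \frac{1}{2 h} - R = \left(-8 - 7 R\right) \frac{1}{2 h} - R = \frac{-8 - 7 R}{2 h} - R = - R + \frac{-8 - 7 R}{2 h}$)
$- (\left(2 - -20\right) V{\left(4,2 \right)} + 34) = - (\left(2 - -20\right) \frac{-4 - 14 - 4 \cdot 2}{2} + 34) = - (\left(2 + 20\right) \frac{-4 - 14 - 8}{2} + 34) = - (22 \cdot \frac{1}{2} \left(-26\right) + 34) = - (22 \left(-13\right) + 34) = - (-286 + 34) = \left(-1\right) \left(-252\right) = 252$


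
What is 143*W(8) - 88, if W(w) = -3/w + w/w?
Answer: 11/8 ≈ 1.3750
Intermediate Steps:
W(w) = 1 - 3/w (W(w) = -3/w + 1 = 1 - 3/w)
143*W(8) - 88 = 143*((-3 + 8)/8) - 88 = 143*((⅛)*5) - 88 = 143*(5/8) - 88 = 715/8 - 88 = 11/8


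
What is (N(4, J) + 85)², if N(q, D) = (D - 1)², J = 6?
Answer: 12100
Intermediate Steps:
N(q, D) = (-1 + D)²
(N(4, J) + 85)² = ((-1 + 6)² + 85)² = (5² + 85)² = (25 + 85)² = 110² = 12100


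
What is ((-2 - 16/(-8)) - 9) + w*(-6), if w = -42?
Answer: 243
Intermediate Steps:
((-2 - 16/(-8)) - 9) + w*(-6) = ((-2 - 16/(-8)) - 9) - 42*(-6) = ((-2 - 16*(-⅛)) - 9) + 252 = ((-2 + 2) - 9) + 252 = (0 - 9) + 252 = -9 + 252 = 243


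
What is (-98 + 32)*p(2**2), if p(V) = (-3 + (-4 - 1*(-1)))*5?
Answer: 1980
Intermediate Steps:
p(V) = -30 (p(V) = (-3 + (-4 + 1))*5 = (-3 - 3)*5 = -6*5 = -30)
(-98 + 32)*p(2**2) = (-98 + 32)*(-30) = -66*(-30) = 1980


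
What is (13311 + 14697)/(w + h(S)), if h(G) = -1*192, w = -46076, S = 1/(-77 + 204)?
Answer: -7002/11567 ≈ -0.60534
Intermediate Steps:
S = 1/127 ≈ 0.0078740
h(G) = -192
(13311 + 14697)/(w + h(S)) = (13311 + 14697)/(-46076 - 192) = 28008/(-46268) = 28008*(-1/46268) = -7002/11567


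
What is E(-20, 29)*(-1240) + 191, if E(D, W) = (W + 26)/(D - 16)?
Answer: 18769/9 ≈ 2085.4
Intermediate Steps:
E(D, W) = (26 + W)/(-16 + D)
E(-20, 29)*(-1240) + 191 = ((26 + 29)/(-16 - 20))*(-1240) + 191 = (55/(-36))*(-1240) + 191 = -1/36*55*(-1240) + 191 = -55/36*(-1240) + 191 = 17050/9 + 191 = 18769/9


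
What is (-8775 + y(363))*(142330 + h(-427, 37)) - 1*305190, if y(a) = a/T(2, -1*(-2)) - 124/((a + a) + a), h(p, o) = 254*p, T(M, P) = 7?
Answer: -2254725921962/7623 ≈ -2.9578e+8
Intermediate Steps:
y(a) = -124/(3*a) + a/7 (y(a) = a/7 - 124/((a + a) + a) = a*(⅐) - 124/(2*a + a) = a/7 - 124*1/(3*a) = a/7 - 124/(3*a) = -124/(3*a) + a/7)
(-8775 + y(363))*(142330 + h(-427, 37)) - 1*305190 = (-8775 + (-124/3/363 + (⅐)*363))*(142330 + 254*(-427)) - 1*305190 = (-8775 + (-124/3*1/363 + 363/7))*(142330 - 108458) - 305190 = (-8775 + (-124/1089 + 363/7))*33872 - 305190 = (-8775 + 394439/7623)*33872 - 305190 = -66497386/7623*33872 - 305190 = -2252399458592/7623 - 305190 = -2254725921962/7623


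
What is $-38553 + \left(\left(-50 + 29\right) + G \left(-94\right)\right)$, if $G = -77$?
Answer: $-31336$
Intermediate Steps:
$-38553 + \left(\left(-50 + 29\right) + G \left(-94\right)\right) = -38553 + \left(\left(-50 + 29\right) - -7238\right) = -38553 + \left(-21 + 7238\right) = -38553 + 7217 = -31336$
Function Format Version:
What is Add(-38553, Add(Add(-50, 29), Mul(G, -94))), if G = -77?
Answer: -31336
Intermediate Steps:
Add(-38553, Add(Add(-50, 29), Mul(G, -94))) = Add(-38553, Add(Add(-50, 29), Mul(-77, -94))) = Add(-38553, Add(-21, 7238)) = Add(-38553, 7217) = -31336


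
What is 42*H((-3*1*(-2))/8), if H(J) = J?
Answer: 63/2 ≈ 31.500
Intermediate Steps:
42*H((-3*1*(-2))/8) = 42*((-3*1*(-2))/8) = 42*(-3*(-2)*(⅛)) = 42*(6*(⅛)) = 42*(¾) = 63/2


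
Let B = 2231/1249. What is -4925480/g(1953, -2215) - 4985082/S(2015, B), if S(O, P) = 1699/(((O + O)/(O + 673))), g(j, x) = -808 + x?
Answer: -3186456242735/1150481248 ≈ -2769.7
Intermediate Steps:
B = 2231/1249 (B = 2231*(1/1249) = 2231/1249 ≈ 1.7862)
S(O, P) = 1699*(673 + O)/(2*O) (S(O, P) = 1699/(((2*O)/(673 + O))) = 1699/((2*O/(673 + O))) = 1699*((673 + O)/(2*O)) = 1699*(673 + O)/(2*O))
-4925480/g(1953, -2215) - 4985082/S(2015, B) = -4925480/(-808 - 2215) - 4985082*4030/(1699*(673 + 2015)) = -4925480/(-3023) - 4985082/((1699/2)*(1/2015)*2688) = -4925480*(-1/3023) - 4985082/2283456/2015 = 4925480/3023 - 4985082*2015/2283456 = 4925480/3023 - 1674156705/380576 = -3186456242735/1150481248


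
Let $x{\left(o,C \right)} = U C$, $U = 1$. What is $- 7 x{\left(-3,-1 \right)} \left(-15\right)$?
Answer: $-105$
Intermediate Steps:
$x{\left(o,C \right)} = C$ ($x{\left(o,C \right)} = 1 C = C$)
$- 7 x{\left(-3,-1 \right)} \left(-15\right) = \left(-7\right) \left(-1\right) \left(-15\right) = 7 \left(-15\right) = -105$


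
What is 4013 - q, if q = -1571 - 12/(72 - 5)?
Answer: 374140/67 ≈ 5584.2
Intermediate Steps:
q = -105269/67 (q = -1571 - 12/67 = -105269/67 ≈ -1571.2)
4013 - q = 4013 - 1*(-105269/67) = 4013 + 105269/67 = 374140/67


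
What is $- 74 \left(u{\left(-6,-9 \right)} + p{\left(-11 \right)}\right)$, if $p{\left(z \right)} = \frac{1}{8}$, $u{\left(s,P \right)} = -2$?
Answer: $\frac{555}{4} \approx 138.75$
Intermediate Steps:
$p{\left(z \right)} = \frac{1}{8}$
$- 74 \left(u{\left(-6,-9 \right)} + p{\left(-11 \right)}\right) = - 74 \left(-2 + \frac{1}{8}\right) = \left(-74\right) \left(- \frac{15}{8}\right) = \frac{555}{4}$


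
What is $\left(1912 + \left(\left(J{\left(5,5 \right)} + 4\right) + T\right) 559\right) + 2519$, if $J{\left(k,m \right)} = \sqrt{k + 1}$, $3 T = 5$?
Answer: $\frac{22796}{3} + 559 \sqrt{6} \approx 8967.9$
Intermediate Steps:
$T = \frac{5}{3}$ ($T = \frac{1}{3} \cdot 5 = \frac{5}{3} \approx 1.6667$)
$J{\left(k,m \right)} = \sqrt{1 + k}$
$\left(1912 + \left(\left(J{\left(5,5 \right)} + 4\right) + T\right) 559\right) + 2519 = \left(1912 + \left(\left(\sqrt{1 + 5} + 4\right) + \frac{5}{3}\right) 559\right) + 2519 = \left(1912 + \left(\left(\sqrt{6} + 4\right) + \frac{5}{3}\right) 559\right) + 2519 = \left(1912 + \left(\left(4 + \sqrt{6}\right) + \frac{5}{3}\right) 559\right) + 2519 = \left(1912 + \left(\frac{17}{3} + \sqrt{6}\right) 559\right) + 2519 = \left(1912 + \left(\frac{9503}{3} + 559 \sqrt{6}\right)\right) + 2519 = \left(\frac{15239}{3} + 559 \sqrt{6}\right) + 2519 = \frac{22796}{3} + 559 \sqrt{6}$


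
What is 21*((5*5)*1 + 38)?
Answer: 1323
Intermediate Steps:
21*((5*5)*1 + 38) = 21*(25*1 + 38) = 21*(25 + 38) = 21*63 = 1323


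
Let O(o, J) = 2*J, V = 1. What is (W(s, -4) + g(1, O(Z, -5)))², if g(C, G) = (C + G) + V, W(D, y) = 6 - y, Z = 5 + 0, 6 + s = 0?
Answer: 4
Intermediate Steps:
s = -6 (s = -6 + 0 = -6)
Z = 5
g(C, G) = 1 + C + G (g(C, G) = (C + G) + 1 = 1 + C + G)
(W(s, -4) + g(1, O(Z, -5)))² = ((6 - 1*(-4)) + (1 + 1 + 2*(-5)))² = ((6 + 4) + (1 + 1 - 10))² = (10 - 8)² = 2² = 4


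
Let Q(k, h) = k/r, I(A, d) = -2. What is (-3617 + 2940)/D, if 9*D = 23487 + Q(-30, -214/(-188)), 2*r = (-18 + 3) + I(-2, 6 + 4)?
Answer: -11509/44371 ≈ -0.25938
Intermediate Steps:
r = -17/2 (r = ((-18 + 3) - 2)/2 = (-15 - 2)/2 = (½)*(-17) = -17/2 ≈ -8.5000)
Q(k, h) = -2*k/17 (Q(k, h) = k/(-17/2) = k*(-2/17) = -2*k/17)
D = 44371/17 (D = (23487 - 2/17*(-30))/9 = (23487 + 60/17)/9 = (⅑)*(399339/17) = 44371/17 ≈ 2610.1)
(-3617 + 2940)/D = (-3617 + 2940)/(44371/17) = -677*17/44371 = -11509/44371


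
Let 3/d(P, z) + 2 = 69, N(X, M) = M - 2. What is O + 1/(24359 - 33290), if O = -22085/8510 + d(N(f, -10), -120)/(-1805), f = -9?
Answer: -4770922765301/1838279965470 ≈ -2.5953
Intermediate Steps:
N(X, M) = -2 + M
d(P, z) = 3/67 (d(P, z) = 3/(-2 + 69) = 3/67)
O = -534175001/205831370 (O = -22085/8510 + (3/67)/(-1805) = -22085*1/8510 + (3/67)*(-1/1805) = -4417/1702 - 3/120935 = -534175001/205831370 ≈ -2.5952)
O + 1/(24359 - 33290) = -534175001/205831370 + 1/(24359 - 33290) = -534175001/205831370 + 1/(-8931) = -534175001/205831370 - 1/8931 = -4770922765301/1838279965470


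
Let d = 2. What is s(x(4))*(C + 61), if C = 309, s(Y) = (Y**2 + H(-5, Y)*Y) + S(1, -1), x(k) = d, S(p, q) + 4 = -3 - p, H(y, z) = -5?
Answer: -5180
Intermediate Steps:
S(p, q) = -7 - p (S(p, q) = -4 + (-3 - p) = -7 - p)
x(k) = 2
s(Y) = -8 + Y**2 - 5*Y (s(Y) = (Y**2 - 5*Y) + (-7 - 1*1) = (Y**2 - 5*Y) + (-7 - 1) = (Y**2 - 5*Y) - 8 = -8 + Y**2 - 5*Y)
s(x(4))*(C + 61) = (-8 + 2**2 - 5*2)*(309 + 61) = (-8 + 4 - 10)*370 = -14*370 = -5180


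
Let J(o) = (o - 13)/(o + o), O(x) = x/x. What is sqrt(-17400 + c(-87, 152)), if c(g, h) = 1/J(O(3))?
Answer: I*sqrt(626406)/6 ≈ 131.91*I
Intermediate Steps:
O(x) = 1
J(o) = (-13 + o)/(2*o) (J(o) = (-13 + o)/((2*o)) = (-13 + o)*(1/(2*o)) = (-13 + o)/(2*o))
c(g, h) = -1/6 (c(g, h) = 1/((1/2)*(-13 + 1)/1) = 1/((1/2)*1*(-12)) = 1/(-6) = -1/6)
sqrt(-17400 + c(-87, 152)) = sqrt(-17400 - 1/6) = sqrt(-104401/6) = I*sqrt(626406)/6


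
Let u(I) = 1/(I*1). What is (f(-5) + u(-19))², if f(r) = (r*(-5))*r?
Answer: 5645376/361 ≈ 15638.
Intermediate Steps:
u(I) = 1/I
f(r) = -5*r² (f(r) = (-5*r)*r = -5*r²)
(f(-5) + u(-19))² = (-5*(-5)² + 1/(-19))² = (-5*25 - 1/19)² = (-125 - 1/19)² = (-2376/19)² = 5645376/361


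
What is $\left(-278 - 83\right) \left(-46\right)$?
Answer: $16606$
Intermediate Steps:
$\left(-278 - 83\right) \left(-46\right) = \left(-361\right) \left(-46\right) = 16606$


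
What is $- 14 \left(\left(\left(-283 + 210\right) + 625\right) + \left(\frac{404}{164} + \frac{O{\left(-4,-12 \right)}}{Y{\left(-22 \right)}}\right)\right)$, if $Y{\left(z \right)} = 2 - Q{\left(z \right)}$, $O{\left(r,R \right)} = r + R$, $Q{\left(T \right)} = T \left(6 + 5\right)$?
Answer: $- \frac{19411686}{2501} \approx -7761.6$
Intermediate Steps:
$Q{\left(T \right)} = 11 T$ ($Q{\left(T \right)} = T 11 = 11 T$)
$O{\left(r,R \right)} = R + r$
$Y{\left(z \right)} = 2 - 11 z$
$- 14 \left(\left(\left(-283 + 210\right) + 625\right) + \left(\frac{404}{164} + \frac{O{\left(-4,-12 \right)}}{Y{\left(-22 \right)}}\right)\right) = - 14 \left(\left(\left(-283 + 210\right) + 625\right) + \left(\frac{404}{164} + \frac{-12 - 4}{2 - -242}\right)\right) = - 14 \left(\left(-73 + 625\right) + \left(404 \cdot \frac{1}{164} - \frac{16}{2 + 242}\right)\right) = - 14 \left(552 + \left(\frac{101}{41} - \frac{16}{244}\right)\right) = - 14 \left(552 + \left(\frac{101}{41} - \frac{4}{61}\right)\right) = - 14 \left(552 + \frac{5997}{2501}\right) = \left(-14\right) \frac{1386549}{2501} = - \frac{19411686}{2501}$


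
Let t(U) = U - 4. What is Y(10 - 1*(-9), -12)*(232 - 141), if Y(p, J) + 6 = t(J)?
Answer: -2002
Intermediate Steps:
t(U) = -4 + U
Y(p, J) = -10 + J (Y(p, J) = -6 + (-4 + J) = -10 + J)
Y(10 - 1*(-9), -12)*(232 - 141) = (-10 - 12)*(232 - 141) = -22*91 = -2002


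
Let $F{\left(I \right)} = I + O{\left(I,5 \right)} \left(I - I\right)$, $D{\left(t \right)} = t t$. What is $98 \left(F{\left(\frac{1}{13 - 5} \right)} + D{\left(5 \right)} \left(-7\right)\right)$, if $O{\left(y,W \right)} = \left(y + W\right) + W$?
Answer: $- \frac{68551}{4} \approx -17138.0$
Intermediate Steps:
$D{\left(t \right)} = t^{2}$
$O{\left(y,W \right)} = y + 2 W$ ($O{\left(y,W \right)} = \left(W + y\right) + W = y + 2 W$)
$F{\left(I \right)} = I$ ($F{\left(I \right)} = I + \left(I + 2 \cdot 5\right) \left(I - I\right) = I + \left(I + 10\right) 0 = I + \left(10 + I\right) 0 = I + 0 = I$)
$98 \left(F{\left(\frac{1}{13 - 5} \right)} + D{\left(5 \right)} \left(-7\right)\right) = 98 \left(\frac{1}{13 - 5} + 5^{2} \left(-7\right)\right) = 98 \left(\frac{1}{8} + 25 \left(-7\right)\right) = 98 \left(\frac{1}{8} - 175\right) = 98 \left(- \frac{1399}{8}\right) = - \frac{68551}{4}$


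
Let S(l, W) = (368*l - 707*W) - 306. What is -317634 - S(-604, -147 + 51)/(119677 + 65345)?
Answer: -29384561621/92511 ≈ -3.1763e+5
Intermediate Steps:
S(l, W) = -306 - 707*W + 368*l (S(l, W) = (-707*W + 368*l) - 306 = -306 - 707*W + 368*l)
-317634 - S(-604, -147 + 51)/(119677 + 65345) = -317634 - (-306 - 707*(-147 + 51) + 368*(-604))/(119677 + 65345) = -317634 - (-306 - 707*(-96) - 222272)/185022 = -317634 - (-306 + 67872 - 222272)/185022 = -317634 - (-154706)/185022 = -317634 - 1*(-77353/92511) = -317634 + 77353/92511 = -29384561621/92511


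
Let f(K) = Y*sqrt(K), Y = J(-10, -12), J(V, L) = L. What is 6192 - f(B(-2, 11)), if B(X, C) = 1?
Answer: 6204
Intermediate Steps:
Y = -12
f(K) = -12*sqrt(K)
6192 - f(B(-2, 11)) = 6192 - (-12)*sqrt(1) = 6192 - (-12) = 6192 - 1*(-12) = 6192 + 12 = 6204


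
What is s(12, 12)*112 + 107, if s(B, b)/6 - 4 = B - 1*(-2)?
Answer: 12203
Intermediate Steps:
s(B, b) = 36 + 6*B (s(B, b) = 24 + 6*(B - 1*(-2)) = 24 + 6*(B + 2) = 24 + 6*(2 + B) = 24 + (12 + 6*B) = 36 + 6*B)
s(12, 12)*112 + 107 = (36 + 6*12)*112 + 107 = (36 + 72)*112 + 107 = 108*112 + 107 = 12096 + 107 = 12203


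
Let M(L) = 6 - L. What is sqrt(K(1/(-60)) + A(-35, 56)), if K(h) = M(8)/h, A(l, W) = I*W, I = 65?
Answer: 4*sqrt(235) ≈ 61.319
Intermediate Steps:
A(l, W) = 65*W
K(h) = -2/h (K(h) = (6 - 1*8)/h = (6 - 8)/h = -2/h)
sqrt(K(1/(-60)) + A(-35, 56)) = sqrt(-2/(1/(-60)) + 65*56) = sqrt(-2/(-1/60) + 3640) = sqrt(-2*(-60) + 3640) = sqrt(120 + 3640) = sqrt(3760) = 4*sqrt(235)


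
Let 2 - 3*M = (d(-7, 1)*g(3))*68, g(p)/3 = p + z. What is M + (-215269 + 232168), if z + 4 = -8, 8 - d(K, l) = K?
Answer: 78239/3 ≈ 26080.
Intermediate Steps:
d(K, l) = 8 - K
z = -12 (z = -4 - 8 = -12)
g(p) = -36 + 3*p (g(p) = 3*(p - 12) = 3*(-12 + p) = -36 + 3*p)
M = 27542/3 (M = 2/3 - (8 - 1*(-7))*(-36 + 3*3)*68/3 = 2/3 - (8 + 7)*(-36 + 9)*68/3 = 2/3 - 15*(-27)*68/3 = 2/3 - (-135)*68 = 2/3 - 1/3*(-27540) = 2/3 + 9180 = 27542/3 ≈ 9180.7)
M + (-215269 + 232168) = 27542/3 + (-215269 + 232168) = 27542/3 + 16899 = 78239/3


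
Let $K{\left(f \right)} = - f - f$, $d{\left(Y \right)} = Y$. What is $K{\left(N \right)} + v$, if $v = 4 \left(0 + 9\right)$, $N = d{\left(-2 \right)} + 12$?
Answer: $16$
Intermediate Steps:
$N = 10$ ($N = -2 + 12 = 10$)
$K{\left(f \right)} = - 2 f$
$v = 36$ ($v = 4 \cdot 9 = 36$)
$K{\left(N \right)} + v = \left(-2\right) 10 + 36 = -20 + 36 = 16$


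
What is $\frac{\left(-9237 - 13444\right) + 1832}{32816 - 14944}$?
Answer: $- \frac{20849}{17872} \approx -1.1666$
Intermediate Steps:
$\frac{\left(-9237 - 13444\right) + 1832}{32816 - 14944} = \frac{\left(-9237 - 13444\right) + 1832}{17872} = \left(-22681 + 1832\right) \frac{1}{17872} = \left(-20849\right) \frac{1}{17872} = - \frac{20849}{17872}$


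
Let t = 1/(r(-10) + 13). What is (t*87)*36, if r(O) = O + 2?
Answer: 3132/5 ≈ 626.40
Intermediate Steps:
r(O) = 2 + O
t = 1/5 (t = 1/((2 - 10) + 13) = 1/(-8 + 13) = 1/5 ≈ 0.20000)
(t*87)*36 = ((1/5)*87)*36 = (87/5)*36 = 3132/5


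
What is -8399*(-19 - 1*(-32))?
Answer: -109187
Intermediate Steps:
-8399*(-19 - 1*(-32)) = -8399*(-19 + 32) = -8399*13 = -109187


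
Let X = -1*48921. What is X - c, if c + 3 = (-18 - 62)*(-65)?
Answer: -54118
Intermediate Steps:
X = -48921
c = 5197 (c = -3 + (-18 - 62)*(-65) = -3 - 80*(-65) = -3 + 5200 = 5197)
X - c = -48921 - 1*5197 = -48921 - 5197 = -54118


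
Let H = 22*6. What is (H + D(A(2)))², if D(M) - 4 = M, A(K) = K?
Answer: 19044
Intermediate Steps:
D(M) = 4 + M
H = 132
(H + D(A(2)))² = (132 + (4 + 2))² = (132 + 6)² = 138² = 19044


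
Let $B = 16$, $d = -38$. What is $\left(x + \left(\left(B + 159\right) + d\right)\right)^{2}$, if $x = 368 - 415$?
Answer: $8100$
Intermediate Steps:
$x = -47$ ($x = 368 - 415 = -47$)
$\left(x + \left(\left(B + 159\right) + d\right)\right)^{2} = \left(-47 + \left(\left(16 + 159\right) - 38\right)\right)^{2} = \left(-47 + \left(175 - 38\right)\right)^{2} = \left(-47 + 137\right)^{2} = 90^{2} = 8100$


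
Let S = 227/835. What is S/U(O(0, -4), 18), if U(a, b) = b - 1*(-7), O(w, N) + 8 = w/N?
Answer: 227/20875 ≈ 0.010874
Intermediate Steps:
O(w, N) = -8 + w/N
U(a, b) = 7 + b (U(a, b) = b + 7 = 7 + b)
S = 227/835 (S = 227*(1/835) = 227/835 ≈ 0.27186)
S/U(O(0, -4), 18) = 227/(835*(7 + 18)) = (227/835)/25 = (227/835)*(1/25) = 227/20875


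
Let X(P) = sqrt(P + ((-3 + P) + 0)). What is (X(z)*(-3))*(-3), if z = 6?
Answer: 27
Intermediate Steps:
X(P) = sqrt(-3 + 2*P) (X(P) = sqrt(P + (-3 + P)) = sqrt(-3 + 2*P))
(X(z)*(-3))*(-3) = (sqrt(-3 + 2*6)*(-3))*(-3) = (sqrt(-3 + 12)*(-3))*(-3) = (sqrt(9)*(-3))*(-3) = (3*(-3))*(-3) = -9*(-3) = 27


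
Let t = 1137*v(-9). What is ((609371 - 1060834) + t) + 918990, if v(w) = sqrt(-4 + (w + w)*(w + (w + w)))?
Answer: 467527 + 1137*sqrt(482) ≈ 4.9249e+5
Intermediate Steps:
v(w) = sqrt(-4 + 6*w**2) (v(w) = sqrt(-4 + (2*w)*(w + 2*w)) = sqrt(-4 + (2*w)*(3*w)) = sqrt(-4 + 6*w**2))
t = 1137*sqrt(482) (t = 1137*sqrt(-4 + 6*(-9)**2) = 1137*sqrt(-4 + 6*81) = 1137*sqrt(-4 + 486) = 1137*sqrt(482) ≈ 24962.)
((609371 - 1060834) + t) + 918990 = ((609371 - 1060834) + 1137*sqrt(482)) + 918990 = (-451463 + 1137*sqrt(482)) + 918990 = 467527 + 1137*sqrt(482)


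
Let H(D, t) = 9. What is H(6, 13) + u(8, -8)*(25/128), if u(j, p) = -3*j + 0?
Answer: 69/16 ≈ 4.3125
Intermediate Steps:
u(j, p) = -3*j
H(6, 13) + u(8, -8)*(25/128) = 9 + (-3*8)*(25/128) = 9 - 600/128 = 9 - 24*25/128 = 9 - 75/16 = 69/16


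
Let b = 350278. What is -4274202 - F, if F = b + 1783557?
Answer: -6408037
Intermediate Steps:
F = 2133835 (F = 350278 + 1783557 = 2133835)
-4274202 - F = -4274202 - 1*2133835 = -4274202 - 2133835 = -6408037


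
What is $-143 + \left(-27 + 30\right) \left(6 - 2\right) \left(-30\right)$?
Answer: $-503$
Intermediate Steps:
$-143 + \left(-27 + 30\right) \left(6 - 2\right) \left(-30\right) = -143 + 3 \left(6 + \left(-33 + 31\right)\right) \left(-30\right) = -143 + 3 \left(6 - 2\right) \left(-30\right) = -143 + 3 \cdot 4 \left(-30\right) = -143 + 12 \left(-30\right) = -143 - 360 = -503$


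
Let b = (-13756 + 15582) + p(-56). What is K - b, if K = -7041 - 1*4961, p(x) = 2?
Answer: -13830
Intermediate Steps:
K = -12002 (K = -7041 - 4961 = -12002)
b = 1828 (b = (-13756 + 15582) + 2 = 1826 + 2 = 1828)
K - b = -12002 - 1*1828 = -12002 - 1828 = -13830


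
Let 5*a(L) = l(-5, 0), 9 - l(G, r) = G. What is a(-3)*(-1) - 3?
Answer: -29/5 ≈ -5.8000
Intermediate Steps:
l(G, r) = 9 - G
a(L) = 14/5 (a(L) = (9 - 1*(-5))/5 = (9 + 5)/5 = (1/5)*14 = 14/5)
a(-3)*(-1) - 3 = (14/5)*(-1) - 3 = -14/5 - 3 = -29/5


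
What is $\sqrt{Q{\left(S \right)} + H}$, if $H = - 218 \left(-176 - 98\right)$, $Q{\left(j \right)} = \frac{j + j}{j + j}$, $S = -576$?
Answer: $3 \sqrt{6637} \approx 244.4$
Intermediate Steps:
$Q{\left(j \right)} = 1$ ($Q{\left(j \right)} = \frac{2 j}{2 j} = 2 j \frac{1}{2 j} = 1$)
$H = 59732$ ($H = \left(-218\right) \left(-274\right) = 59732$)
$\sqrt{Q{\left(S \right)} + H} = \sqrt{1 + 59732} = \sqrt{59733} = 3 \sqrt{6637}$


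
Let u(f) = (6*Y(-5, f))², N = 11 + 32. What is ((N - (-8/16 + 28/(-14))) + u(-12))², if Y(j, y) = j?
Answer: 3575881/4 ≈ 8.9397e+5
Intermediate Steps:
N = 43
u(f) = 900 (u(f) = (6*(-5))² = (-30)² = 900)
((N - (-8/16 + 28/(-14))) + u(-12))² = ((43 - (-8/16 + 28/(-14))) + 900)² = ((43 - (-8*1/16 + 28*(-1/14))) + 900)² = ((43 - (-½ - 2)) + 900)² = ((43 - 1*(-5/2)) + 900)² = ((43 + 5/2) + 900)² = (91/2 + 900)² = (1891/2)² = 3575881/4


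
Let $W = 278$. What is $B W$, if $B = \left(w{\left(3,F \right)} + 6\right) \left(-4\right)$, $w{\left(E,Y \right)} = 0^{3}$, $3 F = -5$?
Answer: $-6672$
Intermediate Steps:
$F = - \frac{5}{3}$ ($F = \frac{1}{3} \left(-5\right) = - \frac{5}{3} \approx -1.6667$)
$w{\left(E,Y \right)} = 0$
$B = -24$ ($B = \left(0 + 6\right) \left(-4\right) = 6 \left(-4\right) = -24$)
$B W = \left(-24\right) 278 = -6672$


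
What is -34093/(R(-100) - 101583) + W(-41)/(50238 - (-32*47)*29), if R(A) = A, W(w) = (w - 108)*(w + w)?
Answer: 2221063658/4771678141 ≈ 0.46547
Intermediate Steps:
W(w) = 2*w*(-108 + w) (W(w) = (-108 + w)*(2*w) = 2*w*(-108 + w))
-34093/(R(-100) - 101583) + W(-41)/(50238 - (-32*47)*29) = -34093/(-100 - 101583) + (2*(-41)*(-108 - 41))/(50238 - (-32*47)*29) = -34093/(-101683) + (2*(-41)*(-149))/(50238 - (-1504)*29) = -34093*(-1/101683) + 12218/(50238 - 1*(-43616)) = 34093/101683 + 12218/(50238 + 43616) = 34093/101683 + 12218/93854 = 34093/101683 + 12218*(1/93854) = 34093/101683 + 6109/46927 = 2221063658/4771678141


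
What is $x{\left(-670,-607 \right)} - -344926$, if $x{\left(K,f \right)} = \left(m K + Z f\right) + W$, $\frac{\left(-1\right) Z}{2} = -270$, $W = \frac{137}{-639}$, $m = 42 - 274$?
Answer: $\frac{110282317}{639} \approx 1.7259 \cdot 10^{5}$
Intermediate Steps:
$m = -232$ ($m = 42 - 274 = -232$)
$W = - \frac{137}{639}$ ($W = 137 \left(- \frac{1}{639}\right) = - \frac{137}{639} \approx -0.2144$)
$Z = 540$ ($Z = \left(-2\right) \left(-270\right) = 540$)
$x{\left(K,f \right)} = - \frac{137}{639} - 232 K + 540 f$ ($x{\left(K,f \right)} = \left(- 232 K + 540 f\right) - \frac{137}{639} = - \frac{137}{639} - 232 K + 540 f$)
$x{\left(-670,-607 \right)} - -344926 = \left(- \frac{137}{639} - -155440 + 540 \left(-607\right)\right) - -344926 = \left(- \frac{137}{639} + 155440 - 327780\right) + 344926 = - \frac{110125397}{639} + 344926 = \frac{110282317}{639}$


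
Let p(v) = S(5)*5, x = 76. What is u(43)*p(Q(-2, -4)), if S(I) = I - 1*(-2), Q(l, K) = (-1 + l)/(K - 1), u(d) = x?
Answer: 2660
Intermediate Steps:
u(d) = 76
Q(l, K) = (-1 + l)/(-1 + K)
S(I) = 2 + I (S(I) = I + 2 = 2 + I)
p(v) = 35 (p(v) = (2 + 5)*5 = 7*5 = 35)
u(43)*p(Q(-2, -4)) = 76*35 = 2660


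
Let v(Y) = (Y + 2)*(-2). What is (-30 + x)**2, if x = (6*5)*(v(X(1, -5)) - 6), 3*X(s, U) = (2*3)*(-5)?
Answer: 72900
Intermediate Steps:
X(s, U) = -10 (X(s, U) = ((2*3)*(-5))/3 = (6*(-5))/3 = (1/3)*(-30) = -10)
v(Y) = -4 - 2*Y (v(Y) = (2 + Y)*(-2) = -4 - 2*Y)
x = 300 (x = (6*5)*((-4 - 2*(-10)) - 6) = 30*((-4 + 20) - 6) = 30*(16 - 6) = 30*10 = 300)
(-30 + x)**2 = (-30 + 300)**2 = 270**2 = 72900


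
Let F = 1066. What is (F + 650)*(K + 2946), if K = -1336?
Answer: 2762760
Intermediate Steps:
(F + 650)*(K + 2946) = (1066 + 650)*(-1336 + 2946) = 1716*1610 = 2762760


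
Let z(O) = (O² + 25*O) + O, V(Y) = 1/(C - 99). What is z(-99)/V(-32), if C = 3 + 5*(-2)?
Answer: -766062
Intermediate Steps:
C = -7 (C = 3 - 10 = -7)
V(Y) = -1/106 (V(Y) = 1/(-7 - 99) = 1/(-106) = -1/106)
z(O) = O² + 26*O
z(-99)/V(-32) = (-99*(26 - 99))/(-1/106) = -99*(-73)*(-106) = 7227*(-106) = -766062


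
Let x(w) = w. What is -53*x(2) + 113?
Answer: 7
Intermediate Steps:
-53*x(2) + 113 = -53*2 + 113 = -106 + 113 = 7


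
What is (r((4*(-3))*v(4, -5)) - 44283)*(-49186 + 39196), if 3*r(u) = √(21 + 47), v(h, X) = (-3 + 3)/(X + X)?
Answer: 442387170 - 6660*√17 ≈ 4.4236e+8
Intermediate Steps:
v(h, X) = 0 (v(h, X) = 0/((2*X)) = 0*(1/(2*X)) = 0)
r(u) = 2*√17/3 (r(u) = √(21 + 47)/3 = √68/3 = (2*√17)/3 = 2*√17/3)
(r((4*(-3))*v(4, -5)) - 44283)*(-49186 + 39196) = (2*√17/3 - 44283)*(-49186 + 39196) = (-44283 + 2*√17/3)*(-9990) = 442387170 - 6660*√17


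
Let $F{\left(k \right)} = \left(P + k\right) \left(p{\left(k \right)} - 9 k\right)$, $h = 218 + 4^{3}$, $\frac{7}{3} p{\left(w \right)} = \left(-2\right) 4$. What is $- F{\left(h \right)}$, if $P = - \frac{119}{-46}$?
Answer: $\frac{116444445}{161} \approx 7.2326 \cdot 10^{5}$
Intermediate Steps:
$P = \frac{119}{46}$ ($P = \left(-119\right) \left(- \frac{1}{46}\right) = \frac{119}{46} \approx 2.587$)
$p{\left(w \right)} = - \frac{24}{7}$ ($p{\left(w \right)} = \frac{3 \left(\left(-2\right) 4\right)}{7} = \frac{3}{7} \left(-8\right) = - \frac{24}{7}$)
$h = 282$ ($h = 218 + 64 = 282$)
$F{\left(k \right)} = \left(- \frac{24}{7} - 9 k\right) \left(\frac{119}{46} + k\right)$ ($F{\left(k \right)} = \left(\frac{119}{46} + k\right) \left(- \frac{24}{7} - 9 k\right) = \left(- \frac{24}{7} - 9 k\right) \left(\frac{119}{46} + k\right)$)
$- F{\left(h \right)} = - (- \frac{204}{23} - 9 \cdot 282^{2} - \frac{1212741}{161}) = - (- \frac{204}{23} - 715716 - \frac{1212741}{161}) = \left(-1\right) \left(- \frac{116444445}{161}\right) = \frac{116444445}{161}$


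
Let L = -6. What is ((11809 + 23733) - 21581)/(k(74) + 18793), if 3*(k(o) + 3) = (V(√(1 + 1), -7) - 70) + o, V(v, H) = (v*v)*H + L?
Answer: 41883/56354 ≈ 0.74321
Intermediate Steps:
V(v, H) = -6 + H*v² (V(v, H) = (v*v)*H - 6 = v²*H - 6 = H*v² - 6 = -6 + H*v²)
k(o) = -33 + o/3 (k(o) = -3 + (((-6 - 7*(√(1 + 1))²) - 70) + o)/3 = -3 + (((-6 - 7*(√2)²) - 70) + o)/3 = -3 + (((-6 - 7*2) - 70) + o)/3 = -3 + (((-6 - 14) - 70) + o)/3 = -3 + ((-20 - 70) + o)/3 = -3 + (-90 + o)/3 = -3 + (-30 + o/3) = -33 + o/3)
((11809 + 23733) - 21581)/(k(74) + 18793) = ((11809 + 23733) - 21581)/((-33 + (⅓)*74) + 18793) = (35542 - 21581)/((-33 + 74/3) + 18793) = 13961/(-25/3 + 18793) = 13961/(56354/3) = 13961*(3/56354) = 41883/56354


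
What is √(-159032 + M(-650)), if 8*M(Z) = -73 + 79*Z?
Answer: I*√2647358/4 ≈ 406.77*I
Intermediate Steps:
M(Z) = -73/8 + 79*Z/8 (M(Z) = (-73 + 79*Z)/8 = -73/8 + 79*Z/8)
√(-159032 + M(-650)) = √(-159032 + (-73/8 + (79/8)*(-650))) = √(-159032 + (-73/8 - 25675/4)) = √(-159032 - 51423/8) = √(-1323679/8) = I*√2647358/4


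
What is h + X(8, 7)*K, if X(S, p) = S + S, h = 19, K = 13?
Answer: 227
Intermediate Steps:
X(S, p) = 2*S
h + X(8, 7)*K = 19 + (2*8)*13 = 19 + 16*13 = 19 + 208 = 227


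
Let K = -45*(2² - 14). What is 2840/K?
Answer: 284/45 ≈ 6.3111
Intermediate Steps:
K = 450 (K = -45*(4 - 14) = -45*(-10) = 450)
2840/K = 2840/450 = 2840*(1/450) = 284/45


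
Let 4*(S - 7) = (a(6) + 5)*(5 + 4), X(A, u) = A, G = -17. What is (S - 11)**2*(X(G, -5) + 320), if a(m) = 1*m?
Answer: 2087367/16 ≈ 1.3046e+5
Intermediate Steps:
a(m) = m
S = 127/4 (S = 7 + ((6 + 5)*(5 + 4))/4 = 7 + (11*9)/4 = 7 + (1/4)*99 = 7 + 99/4 = 127/4 ≈ 31.750)
(S - 11)**2*(X(G, -5) + 320) = (127/4 - 11)**2*(-17 + 320) = (83/4)**2*303 = (6889/16)*303 = 2087367/16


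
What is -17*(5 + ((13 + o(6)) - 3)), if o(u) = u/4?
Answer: -561/2 ≈ -280.50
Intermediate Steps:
o(u) = u/4 (o(u) = u*(¼) = u/4)
-17*(5 + ((13 + o(6)) - 3)) = -17*(5 + ((13 + (¼)*6) - 3)) = -17*(5 + ((13 + 3/2) - 3)) = -17*(5 + (29/2 - 3)) = -17*(5 + 23/2) = -17*33/2 = -561/2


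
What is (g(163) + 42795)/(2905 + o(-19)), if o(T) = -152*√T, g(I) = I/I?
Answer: 124322380/8878001 + 6504992*I*√19/8878001 ≈ 14.003 + 3.1938*I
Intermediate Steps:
g(I) = 1
(g(163) + 42795)/(2905 + o(-19)) = (1 + 42795)/(2905 - 152*I*√19) = 42796/(2905 - 152*I*√19)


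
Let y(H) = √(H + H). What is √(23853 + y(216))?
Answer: √(23853 + 12*√3) ≈ 154.51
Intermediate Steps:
y(H) = √2*√H (y(H) = √(2*H) = √2*√H)
√(23853 + y(216)) = √(23853 + √2*√216) = √(23853 + √2*(6*√6)) = √(23853 + 12*√3)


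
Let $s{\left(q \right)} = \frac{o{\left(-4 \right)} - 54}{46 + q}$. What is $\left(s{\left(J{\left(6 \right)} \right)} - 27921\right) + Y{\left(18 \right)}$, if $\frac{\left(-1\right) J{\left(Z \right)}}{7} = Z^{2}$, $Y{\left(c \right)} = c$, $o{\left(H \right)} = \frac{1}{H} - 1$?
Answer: $- \frac{22991851}{824} \approx -27903.0$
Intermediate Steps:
$o{\left(H \right)} = -1 + \frac{1}{H}$
$J{\left(Z \right)} = - 7 Z^{2}$
$s{\left(q \right)} = - \frac{221}{4 \left(46 + q\right)}$ ($s{\left(q \right)} = \frac{\frac{1 - -4}{-4} - 54}{46 + q} = \frac{- \frac{1 + 4}{4} - 54}{46 + q} = \frac{\left(- \frac{1}{4}\right) 5 - 54}{46 + q} = \frac{- \frac{5}{4} - 54}{46 + q} = - \frac{221}{4 \left(46 + q\right)}$)
$\left(s{\left(J{\left(6 \right)} \right)} - 27921\right) + Y{\left(18 \right)} = \left(- \frac{221}{184 + 4 \left(- 7 \cdot 6^{2}\right)} - 27921\right) + 18 = \left(- \frac{221}{184 + 4 \left(\left(-7\right) 36\right)} - 27921\right) + 18 = \left(- \frac{221}{184 + 4 \left(-252\right)} - 27921\right) + 18 = \left(- \frac{221}{184 - 1008} - 27921\right) + 18 = \left(- \frac{221}{-824} - 27921\right) + 18 = \left(\left(-221\right) \left(- \frac{1}{824}\right) - 27921\right) + 18 = \left(\frac{221}{824} - 27921\right) + 18 = - \frac{23006683}{824} + 18 = - \frac{22991851}{824}$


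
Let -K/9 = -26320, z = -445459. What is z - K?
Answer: -682339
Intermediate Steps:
K = 236880 (K = -9*(-26320) = 236880)
z - K = -445459 - 1*236880 = -445459 - 236880 = -682339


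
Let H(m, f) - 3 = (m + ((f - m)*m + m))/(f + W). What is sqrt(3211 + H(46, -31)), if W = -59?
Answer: sqrt(29271)/3 ≈ 57.029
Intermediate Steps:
H(m, f) = 3 + (2*m + m*(f - m))/(-59 + f) (H(m, f) = 3 + (m + ((f - m)*m + m))/(f - 59) = 3 + (m + (m*(f - m) + m))/(-59 + f) = 3 + (m + (m + m*(f - m)))/(-59 + f) = 3 + (2*m + m*(f - m))/(-59 + f))
sqrt(3211 + H(46, -31)) = sqrt(3211 + (-177 - 1*46**2 + 2*46 + 3*(-31) - 31*46)/(-59 - 31)) = sqrt(3211 + (-177 - 1*2116 + 92 - 93 - 1426)/(-90)) = sqrt(3211 - (-177 - 2116 + 92 - 93 - 1426)/90) = sqrt(3211 - 1/90*(-3720)) = sqrt(3211 + 124/3) = sqrt(9757/3) = sqrt(29271)/3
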